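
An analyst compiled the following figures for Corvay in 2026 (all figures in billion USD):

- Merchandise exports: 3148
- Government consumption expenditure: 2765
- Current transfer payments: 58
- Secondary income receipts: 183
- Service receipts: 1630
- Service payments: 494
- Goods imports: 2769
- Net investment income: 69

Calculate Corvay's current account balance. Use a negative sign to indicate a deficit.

1709

Goods balance = 3148 - 2769 = 379
Services balance = 1630 - 494 = 1136
Trade balance (goods + services) = 379 + 1136 = 1515
Net primary income = 69
Net secondary income = 183 - 58 = 125
Current account = 1515 + 69 + 125 = 1709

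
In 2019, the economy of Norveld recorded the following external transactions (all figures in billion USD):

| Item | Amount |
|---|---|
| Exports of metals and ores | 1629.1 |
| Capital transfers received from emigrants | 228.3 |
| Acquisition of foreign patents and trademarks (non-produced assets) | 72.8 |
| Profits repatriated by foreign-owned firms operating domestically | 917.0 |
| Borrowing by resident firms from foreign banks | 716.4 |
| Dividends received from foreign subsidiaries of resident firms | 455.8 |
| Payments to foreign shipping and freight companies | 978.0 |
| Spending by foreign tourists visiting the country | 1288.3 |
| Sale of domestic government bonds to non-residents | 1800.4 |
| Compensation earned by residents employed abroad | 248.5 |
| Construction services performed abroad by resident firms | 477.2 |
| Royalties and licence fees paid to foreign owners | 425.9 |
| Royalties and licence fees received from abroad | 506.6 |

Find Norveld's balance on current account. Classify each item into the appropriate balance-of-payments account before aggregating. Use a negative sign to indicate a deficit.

2284.6

Goods: 1629.1
Services: 1288.3 + 477.2 - 425.9 - 978.0 + 506.6 = 868.2
Primary income: 248.5 + 455.8 - 917.0 = -212.7
Current account = 1629.1 + 868.2 + (-212.7) = 2284.6
(Excluded from the current account — capital account: capital transfers received from emigrants 228.3, acquisition of foreign patents and trademarks (non-produced assets) 72.8; financial account: borrowing by resident firms from foreign banks 716.4, sale of domestic government bonds to non-residents 1800.4.)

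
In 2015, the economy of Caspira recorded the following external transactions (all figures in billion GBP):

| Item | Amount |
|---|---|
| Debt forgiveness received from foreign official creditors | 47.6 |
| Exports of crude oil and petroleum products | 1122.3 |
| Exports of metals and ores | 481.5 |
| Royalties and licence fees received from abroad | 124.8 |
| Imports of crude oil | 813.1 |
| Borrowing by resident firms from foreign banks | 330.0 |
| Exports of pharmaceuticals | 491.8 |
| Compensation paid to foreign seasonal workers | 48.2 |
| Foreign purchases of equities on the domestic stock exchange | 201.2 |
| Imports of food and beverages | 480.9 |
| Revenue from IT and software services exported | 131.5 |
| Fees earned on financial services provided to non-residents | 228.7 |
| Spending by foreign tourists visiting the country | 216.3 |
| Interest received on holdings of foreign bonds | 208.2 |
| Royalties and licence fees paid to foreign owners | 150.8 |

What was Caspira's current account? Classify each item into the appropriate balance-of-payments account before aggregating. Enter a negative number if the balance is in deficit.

Goods: 491.8 + 481.5 - 480.9 + 1122.3 - 813.1 = 801.6
Services: 228.7 + 131.5 + 124.8 + 216.3 - 150.8 = 550.5
Primary income: 208.2 - 48.2 = 160.0
Current account = 801.6 + 550.5 + 160.0 = 1512.1
(Excluded from the current account — capital account: debt forgiveness received from foreign official creditors 47.6; financial account: borrowing by resident firms from foreign banks 330.0, foreign purchases of equities on the domestic stock exchange 201.2.)

1512.1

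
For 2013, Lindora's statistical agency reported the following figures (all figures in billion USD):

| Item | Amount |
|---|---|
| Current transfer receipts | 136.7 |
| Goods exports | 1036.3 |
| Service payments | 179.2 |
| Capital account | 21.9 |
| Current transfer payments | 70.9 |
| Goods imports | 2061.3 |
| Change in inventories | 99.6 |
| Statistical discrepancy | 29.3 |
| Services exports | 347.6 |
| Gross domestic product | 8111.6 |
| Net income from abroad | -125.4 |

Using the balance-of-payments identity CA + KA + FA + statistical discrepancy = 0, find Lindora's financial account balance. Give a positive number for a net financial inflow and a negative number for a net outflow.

865.0

Goods balance = 1036.3 - 2061.3 = -1025.0
Services balance = 347.6 - 179.2 = 168.4
Trade balance (goods + services) = -1025.0 + 168.4 = -856.6
Net primary income = -125.4
Net secondary income = 136.7 - 70.9 = 65.8
Current account = -856.6 + (-125.4) + 65.8 = -916.2
Financial account = -(-916.2 + 21.9 + 29.3) = 865.0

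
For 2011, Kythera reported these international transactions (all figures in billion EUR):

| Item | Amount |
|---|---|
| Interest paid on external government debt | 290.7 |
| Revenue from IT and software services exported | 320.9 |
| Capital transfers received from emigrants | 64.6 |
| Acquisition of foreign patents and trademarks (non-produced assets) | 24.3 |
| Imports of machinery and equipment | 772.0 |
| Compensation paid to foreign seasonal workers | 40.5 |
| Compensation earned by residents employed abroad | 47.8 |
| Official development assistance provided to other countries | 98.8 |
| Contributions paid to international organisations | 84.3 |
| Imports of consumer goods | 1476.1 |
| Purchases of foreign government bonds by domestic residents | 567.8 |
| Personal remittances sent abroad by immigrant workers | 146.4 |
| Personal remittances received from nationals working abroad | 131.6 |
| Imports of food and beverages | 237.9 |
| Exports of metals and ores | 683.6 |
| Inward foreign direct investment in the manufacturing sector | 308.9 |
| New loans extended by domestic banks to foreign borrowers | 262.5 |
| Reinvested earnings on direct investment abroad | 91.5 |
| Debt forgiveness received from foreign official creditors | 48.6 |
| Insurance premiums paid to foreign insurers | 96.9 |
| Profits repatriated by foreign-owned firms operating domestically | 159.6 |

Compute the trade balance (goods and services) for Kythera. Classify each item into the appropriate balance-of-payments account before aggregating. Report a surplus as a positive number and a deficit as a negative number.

Goods: -1476.1 + 683.6 - 772.0 - 237.9 = -1802.4
Services: 320.9 - 96.9 = 224.0
Trade balance = -1802.4 + 224.0 = -1578.4
(Excluded from the trade balance — primary income: interest paid on external government debt 290.7, compensation paid to foreign seasonal workers 40.5, compensation earned by residents employed abroad 47.8, reinvested earnings on direct investment abroad 91.5, profits repatriated by foreign-owned firms operating domestically 159.6; capital account: capital transfers received from emigrants 64.6, acquisition of foreign patents and trademarks (non-produced assets) 24.3, debt forgiveness received from foreign official creditors 48.6; secondary income: official development assistance provided to other countries 98.8, contributions paid to international organisations 84.3, personal remittances sent abroad by immigrant workers 146.4, personal remittances received from nationals working abroad 131.6; financial account: purchases of foreign government bonds by domestic residents 567.8, inward foreign direct investment in the manufacturing sector 308.9, new loans extended by domestic banks to foreign borrowers 262.5.)

-1578.4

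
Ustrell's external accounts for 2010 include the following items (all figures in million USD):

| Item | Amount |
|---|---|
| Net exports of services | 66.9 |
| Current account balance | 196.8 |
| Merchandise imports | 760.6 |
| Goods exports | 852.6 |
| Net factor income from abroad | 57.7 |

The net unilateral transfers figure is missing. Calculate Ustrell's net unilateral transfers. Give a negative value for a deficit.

-19.8

Current account = goods balance + services balance + net primary income + net secondary income
Sum of the known components = 216.6
Net unilateral transfers = CA - (known components) = 196.8 - 216.6 = -19.8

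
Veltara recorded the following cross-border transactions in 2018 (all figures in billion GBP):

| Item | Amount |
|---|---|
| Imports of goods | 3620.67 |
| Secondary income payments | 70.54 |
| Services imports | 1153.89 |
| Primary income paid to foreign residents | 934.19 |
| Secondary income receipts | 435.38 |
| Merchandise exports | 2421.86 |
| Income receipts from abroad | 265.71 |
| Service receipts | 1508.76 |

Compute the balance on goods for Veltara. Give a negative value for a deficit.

-1198.81

Goods balance = 2421.86 - 3620.67 = -1198.81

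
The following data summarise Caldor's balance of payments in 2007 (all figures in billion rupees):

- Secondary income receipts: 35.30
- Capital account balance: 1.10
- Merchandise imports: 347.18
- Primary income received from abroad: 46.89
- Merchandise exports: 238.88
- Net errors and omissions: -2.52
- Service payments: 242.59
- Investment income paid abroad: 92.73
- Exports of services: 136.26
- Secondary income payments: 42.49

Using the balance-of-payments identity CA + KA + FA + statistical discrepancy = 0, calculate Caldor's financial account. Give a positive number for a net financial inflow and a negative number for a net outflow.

269.08

Goods balance = 238.88 - 347.18 = -108.30
Services balance = 136.26 - 242.59 = -106.33
Trade balance (goods + services) = -108.30 + (-106.33) = -214.63
Net primary income = 46.89 - 92.73 = -45.84
Net secondary income = 35.30 - 42.49 = -7.19
Current account = -214.63 + (-45.84) + (-7.19) = -267.66
Financial account = -(-267.66 + 1.10 + (-2.52)) = 269.08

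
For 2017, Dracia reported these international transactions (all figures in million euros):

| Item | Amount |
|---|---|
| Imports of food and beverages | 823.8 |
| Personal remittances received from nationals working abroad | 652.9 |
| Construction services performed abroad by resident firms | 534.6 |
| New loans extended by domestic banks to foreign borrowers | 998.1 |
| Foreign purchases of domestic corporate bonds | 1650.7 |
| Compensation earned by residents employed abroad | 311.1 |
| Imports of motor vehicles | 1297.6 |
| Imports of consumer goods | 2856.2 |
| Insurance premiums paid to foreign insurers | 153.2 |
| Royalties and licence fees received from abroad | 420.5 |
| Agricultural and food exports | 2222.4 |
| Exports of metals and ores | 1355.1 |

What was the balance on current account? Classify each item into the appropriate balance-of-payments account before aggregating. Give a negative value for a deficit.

365.8

Goods: 1355.1 - 2856.2 - 823.8 + 2222.4 - 1297.6 = -1400.1
Services: 534.6 - 153.2 + 420.5 = 801.9
Primary income: 311.1
Secondary income: 652.9
Current account = (-1400.1) + 801.9 + 311.1 + 652.9 = 365.8
(Excluded from the current account — financial account: new loans extended by domestic banks to foreign borrowers 998.1, foreign purchases of domestic corporate bonds 1650.7.)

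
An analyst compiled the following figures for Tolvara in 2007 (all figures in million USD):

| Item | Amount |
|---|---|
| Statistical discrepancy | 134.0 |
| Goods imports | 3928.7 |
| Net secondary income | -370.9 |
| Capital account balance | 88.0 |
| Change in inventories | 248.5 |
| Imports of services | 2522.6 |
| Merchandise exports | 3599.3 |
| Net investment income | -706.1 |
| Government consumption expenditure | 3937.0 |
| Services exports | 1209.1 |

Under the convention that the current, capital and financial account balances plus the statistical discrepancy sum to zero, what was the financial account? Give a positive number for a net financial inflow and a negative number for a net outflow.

Goods balance = 3599.3 - 3928.7 = -329.4
Services balance = 1209.1 - 2522.6 = -1313.5
Trade balance (goods + services) = -329.4 + (-1313.5) = -1642.9
Net primary income = -706.1
Net secondary income = -370.9
Current account = -1642.9 + (-706.1) + (-370.9) = -2719.9
Financial account = -(-2719.9 + 88.0 + 134.0) = 2497.9

2497.9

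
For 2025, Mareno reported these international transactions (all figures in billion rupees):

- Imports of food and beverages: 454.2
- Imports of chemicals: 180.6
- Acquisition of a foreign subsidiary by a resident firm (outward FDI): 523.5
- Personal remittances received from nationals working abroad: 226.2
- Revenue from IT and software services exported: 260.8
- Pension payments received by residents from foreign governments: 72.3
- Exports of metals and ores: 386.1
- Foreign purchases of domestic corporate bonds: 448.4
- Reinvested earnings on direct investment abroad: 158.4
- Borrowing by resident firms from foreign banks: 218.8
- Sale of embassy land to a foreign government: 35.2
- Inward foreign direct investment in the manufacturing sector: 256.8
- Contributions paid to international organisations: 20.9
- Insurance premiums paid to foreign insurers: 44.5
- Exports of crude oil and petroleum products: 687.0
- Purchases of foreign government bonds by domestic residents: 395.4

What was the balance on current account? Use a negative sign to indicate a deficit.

1090.6

Goods: 386.1 + 687.0 - 454.2 - 180.6 = 438.3
Services: -44.5 + 260.8 = 216.3
Primary income: 158.4
Secondary income: -20.9 + 72.3 + 226.2 = 277.6
Current account = 438.3 + 216.3 + 158.4 + 277.6 = 1090.6
(Excluded from the current account — financial account: acquisition of a foreign subsidiary by a resident firm (outward FDI) 523.5, foreign purchases of domestic corporate bonds 448.4, borrowing by resident firms from foreign banks 218.8, inward foreign direct investment in the manufacturing sector 256.8, purchases of foreign government bonds by domestic residents 395.4; capital account: sale of embassy land to a foreign government 35.2.)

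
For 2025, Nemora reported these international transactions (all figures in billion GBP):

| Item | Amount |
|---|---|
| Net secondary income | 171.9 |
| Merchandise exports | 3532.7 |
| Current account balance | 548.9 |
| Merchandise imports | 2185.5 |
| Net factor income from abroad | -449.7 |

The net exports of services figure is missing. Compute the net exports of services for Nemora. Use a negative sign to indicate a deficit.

-520.5

Current account = goods balance + services balance + net primary income + net secondary income
Sum of the known components = 1069.4
Net exports of services = CA - (known components) = 548.9 - 1069.4 = -520.5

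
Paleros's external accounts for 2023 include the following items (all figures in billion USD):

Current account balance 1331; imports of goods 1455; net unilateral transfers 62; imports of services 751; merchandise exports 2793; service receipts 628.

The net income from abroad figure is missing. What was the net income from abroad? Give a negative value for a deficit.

Current account = goods balance + services balance + net primary income + net secondary income
Sum of the known components = 1277
Net income from abroad = CA - (known components) = 1331 - 1277 = 54

54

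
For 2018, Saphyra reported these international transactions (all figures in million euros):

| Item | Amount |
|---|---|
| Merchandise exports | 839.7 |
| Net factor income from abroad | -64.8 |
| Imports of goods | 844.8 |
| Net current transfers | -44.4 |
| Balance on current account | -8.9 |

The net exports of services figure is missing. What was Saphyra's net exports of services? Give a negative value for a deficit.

105.4

Current account = goods balance + services balance + net primary income + net secondary income
Sum of the known components = -114.3
Net exports of services = CA - (known components) = -8.9 - (-114.3) = 105.4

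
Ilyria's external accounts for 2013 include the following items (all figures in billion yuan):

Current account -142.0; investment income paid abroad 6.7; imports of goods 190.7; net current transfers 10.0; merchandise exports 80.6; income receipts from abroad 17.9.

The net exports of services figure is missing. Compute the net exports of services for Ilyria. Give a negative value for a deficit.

Current account = goods balance + services balance + net primary income + net secondary income
Sum of the known components = -88.9
Net exports of services = CA - (known components) = -142.0 - (-88.9) = -53.1

-53.1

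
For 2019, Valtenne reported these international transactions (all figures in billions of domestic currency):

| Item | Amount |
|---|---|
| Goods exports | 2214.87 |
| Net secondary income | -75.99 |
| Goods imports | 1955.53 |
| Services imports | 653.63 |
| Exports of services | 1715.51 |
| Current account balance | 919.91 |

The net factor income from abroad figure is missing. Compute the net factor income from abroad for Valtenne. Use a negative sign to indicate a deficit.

-325.32

Current account = goods balance + services balance + net primary income + net secondary income
Sum of the known components = 1245.23
Net factor income from abroad = CA - (known components) = 919.91 - 1245.23 = -325.32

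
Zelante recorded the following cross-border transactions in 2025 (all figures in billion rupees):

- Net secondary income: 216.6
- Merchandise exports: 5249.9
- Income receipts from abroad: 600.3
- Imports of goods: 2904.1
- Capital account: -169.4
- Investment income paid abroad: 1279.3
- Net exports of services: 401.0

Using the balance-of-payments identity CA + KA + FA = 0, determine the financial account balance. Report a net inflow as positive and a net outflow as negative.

Goods balance = 5249.9 - 2904.1 = 2345.8
Services balance = 401.0
Trade balance (goods + services) = 2345.8 + 401.0 = 2746.8
Net primary income = 600.3 - 1279.3 = -679.0
Net secondary income = 216.6
Current account = 2746.8 + (-679.0) + 216.6 = 2284.4
Financial account = -(2284.4 + (-169.4)) = -2115.0

-2115.0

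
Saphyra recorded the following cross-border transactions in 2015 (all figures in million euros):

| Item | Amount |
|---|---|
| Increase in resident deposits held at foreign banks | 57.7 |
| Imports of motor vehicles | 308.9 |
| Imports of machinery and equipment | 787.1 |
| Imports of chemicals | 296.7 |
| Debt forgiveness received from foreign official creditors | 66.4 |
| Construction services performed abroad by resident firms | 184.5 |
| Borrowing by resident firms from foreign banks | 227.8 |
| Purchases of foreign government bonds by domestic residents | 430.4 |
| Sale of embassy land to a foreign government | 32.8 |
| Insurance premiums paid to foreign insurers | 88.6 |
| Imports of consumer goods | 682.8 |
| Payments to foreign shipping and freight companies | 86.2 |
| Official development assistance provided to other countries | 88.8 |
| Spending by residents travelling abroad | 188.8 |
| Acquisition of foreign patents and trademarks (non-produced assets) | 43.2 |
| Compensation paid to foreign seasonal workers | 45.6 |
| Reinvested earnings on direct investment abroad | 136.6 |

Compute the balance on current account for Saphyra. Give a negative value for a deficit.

-2252.4

Goods: -308.9 - 682.8 - 787.1 - 296.7 = -2075.5
Services: -188.8 - 88.6 + 184.5 - 86.2 = -179.1
Primary income: 136.6 - 45.6 = 91.0
Secondary income: -88.8
Current account = (-2075.5) + (-179.1) + 91.0 + (-88.8) = -2252.4
(Excluded from the current account — financial account: increase in resident deposits held at foreign banks 57.7, borrowing by resident firms from foreign banks 227.8, purchases of foreign government bonds by domestic residents 430.4; capital account: debt forgiveness received from foreign official creditors 66.4, sale of embassy land to a foreign government 32.8, acquisition of foreign patents and trademarks (non-produced assets) 43.2.)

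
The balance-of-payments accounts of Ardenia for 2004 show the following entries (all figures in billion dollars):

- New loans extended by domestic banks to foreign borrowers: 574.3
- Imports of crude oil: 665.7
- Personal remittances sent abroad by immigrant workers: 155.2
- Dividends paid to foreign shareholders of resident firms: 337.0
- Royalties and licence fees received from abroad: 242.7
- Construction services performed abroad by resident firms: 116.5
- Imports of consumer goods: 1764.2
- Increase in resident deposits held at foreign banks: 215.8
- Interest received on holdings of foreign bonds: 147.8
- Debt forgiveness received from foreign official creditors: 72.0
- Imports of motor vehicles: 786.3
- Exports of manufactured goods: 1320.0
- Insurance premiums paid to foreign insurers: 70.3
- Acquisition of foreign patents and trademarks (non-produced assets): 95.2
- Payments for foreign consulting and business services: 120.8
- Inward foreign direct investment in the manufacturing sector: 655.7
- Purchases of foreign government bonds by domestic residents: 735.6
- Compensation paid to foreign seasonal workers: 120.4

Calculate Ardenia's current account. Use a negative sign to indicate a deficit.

-2192.9

Goods: -786.3 - 1764.2 - 665.7 + 1320.0 = -1896.2
Services: 242.7 - 120.8 + 116.5 - 70.3 = 168.1
Primary income: -120.4 - 337.0 + 147.8 = -309.6
Secondary income: -155.2
Current account = (-1896.2) + 168.1 + (-309.6) + (-155.2) = -2192.9
(Excluded from the current account — financial account: new loans extended by domestic banks to foreign borrowers 574.3, increase in resident deposits held at foreign banks 215.8, inward foreign direct investment in the manufacturing sector 655.7, purchases of foreign government bonds by domestic residents 735.6; capital account: debt forgiveness received from foreign official creditors 72.0, acquisition of foreign patents and trademarks (non-produced assets) 95.2.)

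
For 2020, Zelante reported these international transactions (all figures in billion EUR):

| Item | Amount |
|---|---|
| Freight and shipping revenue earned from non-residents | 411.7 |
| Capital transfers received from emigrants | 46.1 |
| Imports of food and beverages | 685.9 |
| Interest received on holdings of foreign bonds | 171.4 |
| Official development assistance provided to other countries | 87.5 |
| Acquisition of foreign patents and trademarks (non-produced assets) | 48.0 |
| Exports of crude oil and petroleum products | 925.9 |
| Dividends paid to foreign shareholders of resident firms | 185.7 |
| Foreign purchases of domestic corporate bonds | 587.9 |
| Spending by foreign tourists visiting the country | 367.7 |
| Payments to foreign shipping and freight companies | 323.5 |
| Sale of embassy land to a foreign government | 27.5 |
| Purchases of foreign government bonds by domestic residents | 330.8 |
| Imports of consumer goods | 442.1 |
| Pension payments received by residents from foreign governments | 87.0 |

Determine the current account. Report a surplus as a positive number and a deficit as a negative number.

239.0

Goods: 925.9 - 685.9 - 442.1 = -202.1
Services: 411.7 - 323.5 + 367.7 = 455.9
Primary income: -185.7 + 171.4 = -14.3
Secondary income: -87.5 + 87.0 = -0.5
Current account = (-202.1) + 455.9 + (-14.3) + (-0.5) = 239.0
(Excluded from the current account — capital account: capital transfers received from emigrants 46.1, acquisition of foreign patents and trademarks (non-produced assets) 48.0, sale of embassy land to a foreign government 27.5; financial account: foreign purchases of domestic corporate bonds 587.9, purchases of foreign government bonds by domestic residents 330.8.)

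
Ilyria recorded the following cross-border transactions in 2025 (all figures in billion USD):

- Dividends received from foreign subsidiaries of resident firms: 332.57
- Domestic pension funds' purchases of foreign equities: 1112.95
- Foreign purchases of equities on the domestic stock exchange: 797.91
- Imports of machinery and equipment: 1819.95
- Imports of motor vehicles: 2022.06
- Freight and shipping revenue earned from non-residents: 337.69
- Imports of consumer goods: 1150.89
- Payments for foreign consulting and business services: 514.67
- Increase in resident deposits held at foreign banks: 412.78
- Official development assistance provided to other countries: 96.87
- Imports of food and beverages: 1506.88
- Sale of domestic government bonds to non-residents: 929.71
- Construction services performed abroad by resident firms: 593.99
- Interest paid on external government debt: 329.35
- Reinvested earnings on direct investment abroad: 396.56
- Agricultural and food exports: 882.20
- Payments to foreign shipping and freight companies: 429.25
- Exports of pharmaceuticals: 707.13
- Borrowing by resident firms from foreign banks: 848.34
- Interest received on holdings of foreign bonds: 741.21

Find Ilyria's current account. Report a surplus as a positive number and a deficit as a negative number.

Goods: 707.13 + 882.20 - 1506.88 - 1150.89 - 1819.95 - 2022.06 = -4910.45
Services: -429.25 - 514.67 + 337.69 + 593.99 = -12.24
Primary income: 332.57 - 329.35 + 741.21 + 396.56 = 1140.99
Secondary income: -96.87
Current account = (-4910.45) + (-12.24) + 1140.99 + (-96.87) = -3878.57
(Excluded from the current account — financial account: domestic pension funds' purchases of foreign equities 1112.95, foreign purchases of equities on the domestic stock exchange 797.91, increase in resident deposits held at foreign banks 412.78, sale of domestic government bonds to non-residents 929.71, borrowing by resident firms from foreign banks 848.34.)

-3878.57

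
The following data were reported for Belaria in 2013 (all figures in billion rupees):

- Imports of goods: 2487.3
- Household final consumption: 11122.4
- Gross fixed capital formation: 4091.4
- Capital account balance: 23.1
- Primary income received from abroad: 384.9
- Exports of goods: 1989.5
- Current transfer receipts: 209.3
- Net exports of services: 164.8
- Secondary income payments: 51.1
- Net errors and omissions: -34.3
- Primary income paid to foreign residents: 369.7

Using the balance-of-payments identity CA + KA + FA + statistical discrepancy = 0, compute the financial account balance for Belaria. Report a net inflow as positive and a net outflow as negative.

170.8

Goods balance = 1989.5 - 2487.3 = -497.8
Services balance = 164.8
Trade balance (goods + services) = -497.8 + 164.8 = -333.0
Net primary income = 384.9 - 369.7 = 15.2
Net secondary income = 209.3 - 51.1 = 158.2
Current account = -333.0 + 15.2 + 158.2 = -159.6
Financial account = -(-159.6 + 23.1 + (-34.3)) = 170.8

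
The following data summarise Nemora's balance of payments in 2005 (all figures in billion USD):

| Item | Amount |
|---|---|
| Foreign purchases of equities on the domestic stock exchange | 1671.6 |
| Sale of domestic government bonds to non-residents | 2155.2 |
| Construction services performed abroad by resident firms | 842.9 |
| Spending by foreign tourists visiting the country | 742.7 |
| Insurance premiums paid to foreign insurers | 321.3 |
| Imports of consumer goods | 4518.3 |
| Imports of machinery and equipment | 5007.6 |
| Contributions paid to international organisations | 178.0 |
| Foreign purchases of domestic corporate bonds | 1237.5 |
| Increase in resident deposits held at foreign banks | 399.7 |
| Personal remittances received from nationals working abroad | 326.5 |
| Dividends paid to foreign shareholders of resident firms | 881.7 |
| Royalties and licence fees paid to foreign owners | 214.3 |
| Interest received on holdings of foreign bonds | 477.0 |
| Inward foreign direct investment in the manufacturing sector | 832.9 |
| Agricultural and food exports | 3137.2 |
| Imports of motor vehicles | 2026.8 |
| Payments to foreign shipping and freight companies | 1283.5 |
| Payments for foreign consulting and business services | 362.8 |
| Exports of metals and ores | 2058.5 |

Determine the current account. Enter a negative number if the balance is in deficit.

-7209.5

Goods: 3137.2 - 4518.3 + 2058.5 - 5007.6 - 2026.8 = -6357.0
Services: -1283.5 + 742.7 - 321.3 - 362.8 - 214.3 + 842.9 = -596.3
Primary income: 477.0 - 881.7 = -404.7
Secondary income: 326.5 - 178.0 = 148.5
Current account = (-6357.0) + (-596.3) + (-404.7) + 148.5 = -7209.5
(Excluded from the current account — financial account: foreign purchases of equities on the domestic stock exchange 1671.6, sale of domestic government bonds to non-residents 2155.2, foreign purchases of domestic corporate bonds 1237.5, increase in resident deposits held at foreign banks 399.7, inward foreign direct investment in the manufacturing sector 832.9.)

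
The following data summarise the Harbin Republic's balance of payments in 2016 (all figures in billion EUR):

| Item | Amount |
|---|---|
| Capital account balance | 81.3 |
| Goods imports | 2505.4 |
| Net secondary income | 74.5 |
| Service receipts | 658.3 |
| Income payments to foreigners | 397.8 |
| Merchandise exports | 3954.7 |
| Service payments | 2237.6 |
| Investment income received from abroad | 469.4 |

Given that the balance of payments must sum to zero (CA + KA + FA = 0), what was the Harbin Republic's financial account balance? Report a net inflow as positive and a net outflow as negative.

-97.4

Goods balance = 3954.7 - 2505.4 = 1449.3
Services balance = 658.3 - 2237.6 = -1579.3
Trade balance (goods + services) = 1449.3 + (-1579.3) = -130.0
Net primary income = 469.4 - 397.8 = 71.6
Net secondary income = 74.5
Current account = -130.0 + 71.6 + 74.5 = 16.1
Financial account = -(16.1 + 81.3) = -97.4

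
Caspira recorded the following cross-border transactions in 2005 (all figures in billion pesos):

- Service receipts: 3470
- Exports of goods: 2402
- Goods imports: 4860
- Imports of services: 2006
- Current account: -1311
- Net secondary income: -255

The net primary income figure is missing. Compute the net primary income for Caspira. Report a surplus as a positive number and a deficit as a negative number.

Current account = goods balance + services balance + net primary income + net secondary income
Sum of the known components = -1249
Net primary income = CA - (known components) = -1311 - (-1249) = -62

-62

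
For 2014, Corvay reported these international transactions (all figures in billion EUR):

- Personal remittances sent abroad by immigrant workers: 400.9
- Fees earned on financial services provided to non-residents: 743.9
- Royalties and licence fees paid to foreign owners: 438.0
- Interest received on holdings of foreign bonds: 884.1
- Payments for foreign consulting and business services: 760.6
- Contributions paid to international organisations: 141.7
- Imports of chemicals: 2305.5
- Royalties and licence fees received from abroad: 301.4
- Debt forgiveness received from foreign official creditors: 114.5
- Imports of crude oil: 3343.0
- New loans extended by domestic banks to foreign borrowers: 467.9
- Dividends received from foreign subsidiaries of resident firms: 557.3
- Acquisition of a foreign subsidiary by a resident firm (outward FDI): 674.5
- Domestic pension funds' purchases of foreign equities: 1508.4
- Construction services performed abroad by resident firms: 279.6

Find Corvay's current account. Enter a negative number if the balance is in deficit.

-4623.4

Goods: -2305.5 - 3343.0 = -5648.5
Services: 301.4 + 743.9 + 279.6 - 760.6 - 438.0 = 126.3
Primary income: 884.1 + 557.3 = 1441.4
Secondary income: -400.9 - 141.7 = -542.6
Current account = (-5648.5) + 126.3 + 1441.4 + (-542.6) = -4623.4
(Excluded from the current account — capital account: debt forgiveness received from foreign official creditors 114.5; financial account: new loans extended by domestic banks to foreign borrowers 467.9, acquisition of a foreign subsidiary by a resident firm (outward FDI) 674.5, domestic pension funds' purchases of foreign equities 1508.4.)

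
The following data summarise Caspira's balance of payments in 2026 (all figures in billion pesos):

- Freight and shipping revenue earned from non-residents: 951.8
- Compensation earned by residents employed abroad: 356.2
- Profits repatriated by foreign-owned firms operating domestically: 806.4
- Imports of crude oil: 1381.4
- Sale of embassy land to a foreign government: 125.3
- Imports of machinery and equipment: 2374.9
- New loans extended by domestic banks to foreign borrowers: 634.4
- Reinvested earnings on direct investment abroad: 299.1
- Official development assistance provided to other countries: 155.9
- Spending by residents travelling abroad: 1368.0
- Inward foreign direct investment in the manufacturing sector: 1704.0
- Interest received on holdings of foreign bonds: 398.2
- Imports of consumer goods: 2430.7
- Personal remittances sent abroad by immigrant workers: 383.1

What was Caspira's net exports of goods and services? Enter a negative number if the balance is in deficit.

Goods: -2374.9 - 1381.4 - 2430.7 = -6187.0
Services: 951.8 - 1368.0 = -416.2
Trade balance = -6187.0 + (-416.2) = -6603.2
(Excluded from the trade balance — primary income: compensation earned by residents employed abroad 356.2, profits repatriated by foreign-owned firms operating domestically 806.4, reinvested earnings on direct investment abroad 299.1, interest received on holdings of foreign bonds 398.2; capital account: sale of embassy land to a foreign government 125.3; financial account: new loans extended by domestic banks to foreign borrowers 634.4, inward foreign direct investment in the manufacturing sector 1704.0; secondary income: official development assistance provided to other countries 155.9, personal remittances sent abroad by immigrant workers 383.1.)

-6603.2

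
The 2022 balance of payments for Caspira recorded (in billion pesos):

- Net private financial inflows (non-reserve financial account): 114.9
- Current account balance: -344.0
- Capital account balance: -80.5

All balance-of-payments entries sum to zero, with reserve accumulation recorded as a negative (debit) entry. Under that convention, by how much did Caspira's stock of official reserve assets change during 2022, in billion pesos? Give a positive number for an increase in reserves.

Official reserve transactions balance = -((-344.0) + (-80.5) + 114.9) = 309.6
An accumulation of reserves is recorded as a debit (negative entry), so the change in the stock of reserves is the negative of that balance.
Change in official reserves = -(309.6) = -309.6

-309.6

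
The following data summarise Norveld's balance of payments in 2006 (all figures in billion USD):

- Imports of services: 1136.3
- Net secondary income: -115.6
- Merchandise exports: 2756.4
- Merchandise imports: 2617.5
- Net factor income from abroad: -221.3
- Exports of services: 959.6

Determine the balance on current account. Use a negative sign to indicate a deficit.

Goods balance = 2756.4 - 2617.5 = 138.9
Services balance = 959.6 - 1136.3 = -176.7
Trade balance (goods + services) = 138.9 + (-176.7) = -37.8
Net primary income = -221.3
Net secondary income = -115.6
Current account = -37.8 + (-221.3) + (-115.6) = -374.7

-374.7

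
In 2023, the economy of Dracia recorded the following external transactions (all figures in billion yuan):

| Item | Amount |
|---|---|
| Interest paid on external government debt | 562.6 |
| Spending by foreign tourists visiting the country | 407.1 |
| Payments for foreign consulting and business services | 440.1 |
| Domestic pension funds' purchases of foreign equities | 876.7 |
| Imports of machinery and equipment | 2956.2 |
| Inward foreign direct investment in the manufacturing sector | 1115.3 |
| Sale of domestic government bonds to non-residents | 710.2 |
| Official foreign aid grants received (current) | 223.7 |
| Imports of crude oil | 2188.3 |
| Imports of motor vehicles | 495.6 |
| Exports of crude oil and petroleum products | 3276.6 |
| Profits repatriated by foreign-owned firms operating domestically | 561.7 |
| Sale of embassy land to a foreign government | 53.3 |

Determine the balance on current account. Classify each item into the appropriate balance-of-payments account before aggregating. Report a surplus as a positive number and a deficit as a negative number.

-3297.1

Goods: -2956.2 - 2188.3 - 495.6 + 3276.6 = -2363.5
Services: 407.1 - 440.1 = -33.0
Primary income: -562.6 - 561.7 = -1124.3
Secondary income: 223.7
Current account = (-2363.5) + (-33.0) + (-1124.3) + 223.7 = -3297.1
(Excluded from the current account — financial account: domestic pension funds' purchases of foreign equities 876.7, inward foreign direct investment in the manufacturing sector 1115.3, sale of domestic government bonds to non-residents 710.2; capital account: sale of embassy land to a foreign government 53.3.)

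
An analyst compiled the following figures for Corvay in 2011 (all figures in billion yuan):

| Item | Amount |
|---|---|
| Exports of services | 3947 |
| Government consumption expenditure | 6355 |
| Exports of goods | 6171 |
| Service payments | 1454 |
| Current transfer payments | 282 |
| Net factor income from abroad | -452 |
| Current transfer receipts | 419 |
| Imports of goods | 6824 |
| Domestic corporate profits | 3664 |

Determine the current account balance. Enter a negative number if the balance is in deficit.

Goods balance = 6171 - 6824 = -653
Services balance = 3947 - 1454 = 2493
Trade balance (goods + services) = -653 + 2493 = 1840
Net primary income = -452
Net secondary income = 419 - 282 = 137
Current account = 1840 + (-452) + 137 = 1525

1525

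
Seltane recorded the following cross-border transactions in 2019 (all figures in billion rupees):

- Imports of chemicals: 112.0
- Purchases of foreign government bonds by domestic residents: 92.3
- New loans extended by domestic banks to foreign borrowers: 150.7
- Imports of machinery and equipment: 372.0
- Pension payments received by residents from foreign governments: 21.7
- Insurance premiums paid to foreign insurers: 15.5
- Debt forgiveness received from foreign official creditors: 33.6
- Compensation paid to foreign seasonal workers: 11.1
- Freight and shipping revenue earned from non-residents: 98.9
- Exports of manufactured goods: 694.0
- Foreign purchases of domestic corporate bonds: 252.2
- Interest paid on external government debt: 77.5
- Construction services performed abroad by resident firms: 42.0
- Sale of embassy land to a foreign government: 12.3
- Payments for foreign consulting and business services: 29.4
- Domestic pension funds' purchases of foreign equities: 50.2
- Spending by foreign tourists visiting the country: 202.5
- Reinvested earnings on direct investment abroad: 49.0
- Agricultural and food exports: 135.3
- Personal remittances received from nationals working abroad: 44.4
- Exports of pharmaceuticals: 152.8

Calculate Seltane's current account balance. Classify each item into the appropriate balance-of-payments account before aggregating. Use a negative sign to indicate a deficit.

Goods: 694.0 - 372.0 - 112.0 + 152.8 + 135.3 = 498.1
Services: -15.5 + 202.5 - 29.4 + 98.9 + 42.0 = 298.5
Primary income: -11.1 + 49.0 - 77.5 = -39.6
Secondary income: 21.7 + 44.4 = 66.1
Current account = 498.1 + 298.5 + (-39.6) + 66.1 = 823.1
(Excluded from the current account — financial account: purchases of foreign government bonds by domestic residents 92.3, new loans extended by domestic banks to foreign borrowers 150.7, foreign purchases of domestic corporate bonds 252.2, domestic pension funds' purchases of foreign equities 50.2; capital account: debt forgiveness received from foreign official creditors 33.6, sale of embassy land to a foreign government 12.3.)

823.1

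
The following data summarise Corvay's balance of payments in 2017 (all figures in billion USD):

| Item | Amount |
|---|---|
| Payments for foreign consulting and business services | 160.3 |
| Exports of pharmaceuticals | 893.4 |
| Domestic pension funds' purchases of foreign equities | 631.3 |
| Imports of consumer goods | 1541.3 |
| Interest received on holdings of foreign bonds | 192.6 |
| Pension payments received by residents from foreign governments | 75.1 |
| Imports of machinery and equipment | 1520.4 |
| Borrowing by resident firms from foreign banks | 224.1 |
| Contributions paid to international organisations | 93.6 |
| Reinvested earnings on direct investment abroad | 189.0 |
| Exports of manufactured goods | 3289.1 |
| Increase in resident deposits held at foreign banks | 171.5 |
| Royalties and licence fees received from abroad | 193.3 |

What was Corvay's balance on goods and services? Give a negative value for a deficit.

Goods: -1520.4 + 3289.1 + 893.4 - 1541.3 = 1120.8
Services: -160.3 + 193.3 = 33.0
Trade balance = 1120.8 + 33.0 = 1153.8
(Excluded from the trade balance — financial account: domestic pension funds' purchases of foreign equities 631.3, borrowing by resident firms from foreign banks 224.1, increase in resident deposits held at foreign banks 171.5; primary income: interest received on holdings of foreign bonds 192.6, reinvested earnings on direct investment abroad 189.0; secondary income: pension payments received by residents from foreign governments 75.1, contributions paid to international organisations 93.6.)

1153.8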